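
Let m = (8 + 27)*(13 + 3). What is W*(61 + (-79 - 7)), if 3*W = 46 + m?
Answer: -5050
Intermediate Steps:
m = 560 (m = 35*16 = 560)
W = 202 (W = (46 + 560)/3 = (⅓)*606 = 202)
W*(61 + (-79 - 7)) = 202*(61 + (-79 - 7)) = 202*(61 - 86) = 202*(-25) = -5050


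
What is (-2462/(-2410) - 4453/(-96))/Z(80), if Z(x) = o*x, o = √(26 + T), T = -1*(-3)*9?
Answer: 5484041*√53/490483200 ≈ 0.081398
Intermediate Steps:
T = 27 (T = 3*9 = 27)
o = √53 (o = √(26 + 27) = √53 ≈ 7.2801)
Z(x) = x*√53 (Z(x) = √53*x = x*√53)
(-2462/(-2410) - 4453/(-96))/Z(80) = (-2462/(-2410) - 4453/(-96))/((80*√53)) = (-2462*(-1/2410) - 4453*(-1/96))*(√53/4240) = (1231/1205 + 4453/96)*(√53/4240) = 5484041*(√53/4240)/115680 = 5484041*√53/490483200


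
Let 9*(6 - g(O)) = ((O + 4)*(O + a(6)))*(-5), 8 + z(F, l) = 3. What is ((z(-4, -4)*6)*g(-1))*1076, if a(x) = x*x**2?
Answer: -11760680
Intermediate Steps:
z(F, l) = -5 (z(F, l) = -8 + 3 = -5)
a(x) = x**3
g(O) = 6 + 5*(4 + O)*(216 + O)/9 (g(O) = 6 - (O + 4)*(O + 6**3)*(-5)/9 = 6 - (4 + O)*(O + 216)*(-5)/9 = 6 - (4 + O)*(216 + O)*(-5)/9 = 6 - (-5)*(4 + O)*(216 + O)/9 = 6 + 5*(4 + O)*(216 + O)/9)
((z(-4, -4)*6)*g(-1))*1076 = ((-5*6)*(486 + (5/9)*(-1)**2 + (1100/9)*(-1)))*1076 = -30*(486 + (5/9)*1 - 1100/9)*1076 = -30*(486 + 5/9 - 1100/9)*1076 = -30*1093/3*1076 = -10930*1076 = -11760680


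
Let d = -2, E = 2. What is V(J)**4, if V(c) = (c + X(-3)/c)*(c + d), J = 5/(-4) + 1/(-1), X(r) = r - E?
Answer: 83521/429981696 ≈ 0.00019424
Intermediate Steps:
X(r) = -2 + r (X(r) = r - 1*2 = r - 2 = -2 + r)
J = -9/4 (J = 5*(-1/4) + 1*(-1) = -5/4 - 1 = -9/4 ≈ -2.2500)
V(c) = (-2 + c)*(c - 5/c) (V(c) = (c + (-2 - 3)/c)*(c - 2) = (c - 5/c)*(-2 + c) = (-2 + c)*(c - 5/c))
V(J)**4 = (-5 + (-9/4)**2 - 2*(-9/4) + 10/(-9/4))**4 = (-5 + 81/16 + 9/2 + 10*(-4/9))**4 = (-5 + 81/16 + 9/2 - 40/9)**4 = (17/144)**4 = 83521/429981696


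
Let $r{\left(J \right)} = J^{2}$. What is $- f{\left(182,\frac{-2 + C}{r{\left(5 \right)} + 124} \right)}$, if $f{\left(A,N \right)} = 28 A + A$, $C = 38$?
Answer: $-5278$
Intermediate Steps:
$f{\left(A,N \right)} = 29 A$
$- f{\left(182,\frac{-2 + C}{r{\left(5 \right)} + 124} \right)} = - 29 \cdot 182 = \left(-1\right) 5278 = -5278$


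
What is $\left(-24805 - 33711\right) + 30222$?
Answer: $-28294$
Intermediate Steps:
$\left(-24805 - 33711\right) + 30222 = -58516 + 30222 = -28294$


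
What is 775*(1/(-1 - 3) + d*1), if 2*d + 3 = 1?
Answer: -3875/4 ≈ -968.75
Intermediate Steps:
d = -1 (d = -3/2 + (½)*1 = -3/2 + ½ = -1)
775*(1/(-1 - 3) + d*1) = 775*(1/(-1 - 3) - 1*1) = 775*(1/(-4) - 1) = 775*(-¼ - 1) = 775*(-5/4) = -3875/4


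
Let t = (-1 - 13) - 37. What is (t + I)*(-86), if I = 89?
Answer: -3268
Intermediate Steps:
t = -51 (t = -14 - 37 = -51)
(t + I)*(-86) = (-51 + 89)*(-86) = 38*(-86) = -3268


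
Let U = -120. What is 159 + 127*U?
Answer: -15081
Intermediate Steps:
159 + 127*U = 159 + 127*(-120) = 159 - 15240 = -15081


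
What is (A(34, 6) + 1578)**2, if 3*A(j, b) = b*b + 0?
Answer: 2528100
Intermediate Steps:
A(j, b) = b**2/3 (A(j, b) = (b*b + 0)/3 = (b**2 + 0)/3 = b**2/3)
(A(34, 6) + 1578)**2 = ((1/3)*6**2 + 1578)**2 = ((1/3)*36 + 1578)**2 = (12 + 1578)**2 = 1590**2 = 2528100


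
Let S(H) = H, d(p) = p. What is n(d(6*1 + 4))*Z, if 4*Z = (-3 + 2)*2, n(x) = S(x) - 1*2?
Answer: -4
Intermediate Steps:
n(x) = -2 + x (n(x) = x - 1*2 = x - 2 = -2 + x)
Z = -1/2 (Z = ((-3 + 2)*2)/4 = (-1*2)/4 = (1/4)*(-2) = -1/2 ≈ -0.50000)
n(d(6*1 + 4))*Z = (-2 + (6*1 + 4))*(-1/2) = (-2 + (6 + 4))*(-1/2) = (-2 + 10)*(-1/2) = 8*(-1/2) = -4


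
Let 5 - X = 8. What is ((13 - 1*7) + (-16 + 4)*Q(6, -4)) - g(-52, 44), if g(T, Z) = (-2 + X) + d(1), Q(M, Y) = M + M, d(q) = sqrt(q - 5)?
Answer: -133 - 2*I ≈ -133.0 - 2.0*I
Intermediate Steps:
X = -3 (X = 5 - 1*8 = 5 - 8 = -3)
d(q) = sqrt(-5 + q)
Q(M, Y) = 2*M
g(T, Z) = -5 + 2*I (g(T, Z) = (-2 - 3) + sqrt(-5 + 1) = -5 + sqrt(-4) = -5 + 2*I)
((13 - 1*7) + (-16 + 4)*Q(6, -4)) - g(-52, 44) = ((13 - 1*7) + (-16 + 4)*(2*6)) - (-5 + 2*I) = ((13 - 7) - 12*12) + (5 - 2*I) = (6 - 144) + (5 - 2*I) = -138 + (5 - 2*I) = -133 - 2*I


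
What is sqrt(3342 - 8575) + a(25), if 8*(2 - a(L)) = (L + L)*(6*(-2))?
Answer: 77 + I*sqrt(5233) ≈ 77.0 + 72.339*I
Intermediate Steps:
a(L) = 2 + 3*L (a(L) = 2 - (L + L)*6*(-2)/8 = 2 - 2*L*(-12)/8 = 2 - (-3)*L = 2 + 3*L)
sqrt(3342 - 8575) + a(25) = sqrt(3342 - 8575) + (2 + 3*25) = sqrt(-5233) + (2 + 75) = I*sqrt(5233) + 77 = 77 + I*sqrt(5233)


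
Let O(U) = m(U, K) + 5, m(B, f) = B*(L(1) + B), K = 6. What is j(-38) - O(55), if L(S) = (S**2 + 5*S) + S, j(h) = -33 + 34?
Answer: -3414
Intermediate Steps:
j(h) = 1
L(S) = S**2 + 6*S
m(B, f) = B*(7 + B) (m(B, f) = B*(1*(6 + 1) + B) = B*(1*7 + B) = B*(7 + B))
O(U) = 5 + U*(7 + U) (O(U) = U*(7 + U) + 5 = 5 + U*(7 + U))
j(-38) - O(55) = 1 - (5 + 55*(7 + 55)) = 1 - (5 + 55*62) = 1 - (5 + 3410) = 1 - 1*3415 = 1 - 3415 = -3414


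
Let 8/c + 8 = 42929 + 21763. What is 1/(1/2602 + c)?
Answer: 42076942/21375 ≈ 1968.5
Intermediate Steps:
c = 2/16171 (c = 8/(-8 + (42929 + 21763)) = 8/(-8 + 64692) = 8/64684 = 8*(1/64684) = 2/16171 ≈ 0.00012368)
1/(1/2602 + c) = 1/(1/2602 + 2/16171) = 1/(21375/42076942) = 42076942/21375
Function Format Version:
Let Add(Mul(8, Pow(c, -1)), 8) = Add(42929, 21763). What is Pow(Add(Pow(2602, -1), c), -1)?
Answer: Rational(42076942, 21375) ≈ 1968.5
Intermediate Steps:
c = Rational(2, 16171) (c = Mul(8, Pow(Add(-8, Add(42929, 21763)), -1)) = Mul(8, Pow(Add(-8, 64692), -1)) = Mul(8, Pow(64684, -1)) = Mul(8, Rational(1, 64684)) = Rational(2, 16171) ≈ 0.00012368)
Pow(Add(Pow(2602, -1), c), -1) = Pow(Add(Pow(2602, -1), Rational(2, 16171)), -1) = Pow(Add(Rational(1, 2602), Rational(2, 16171)), -1) = Pow(Rational(21375, 42076942), -1) = Rational(42076942, 21375)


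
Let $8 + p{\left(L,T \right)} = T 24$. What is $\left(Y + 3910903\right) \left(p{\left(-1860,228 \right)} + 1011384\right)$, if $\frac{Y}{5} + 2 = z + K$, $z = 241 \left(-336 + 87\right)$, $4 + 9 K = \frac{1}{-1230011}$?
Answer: $\frac{13548625189941610832}{3690033} \approx 3.6717 \cdot 10^{12}$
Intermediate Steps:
$p{\left(L,T \right)} = -8 + 24 T$ ($p{\left(L,T \right)} = -8 + T 24 = -8 + 24 T$)
$K = - \frac{1640015}{3690033}$ ($K = - \frac{4}{9} + \frac{1}{9 \left(-1230011\right)} = - \frac{4}{9} + \frac{1}{9} \left(- \frac{1}{1230011}\right) = - \frac{4}{9} - \frac{1}{11070099} = - \frac{1640015}{3690033} \approx -0.44444$)
$z = -60009$ ($z = 241 \left(-249\right) = -60009$)
$Y = - \frac{1107221051890}{3690033}$ ($Y = -10 + 5 \left(-60009 - \frac{1640015}{3690033}\right) = -10 + 5 \left(- \frac{221436830312}{3690033}\right) = -10 - \frac{1107184151560}{3690033} = - \frac{1107221051890}{3690033} \approx -3.0006 \cdot 10^{5}$)
$\left(Y + 3910903\right) \left(p{\left(-1860,228 \right)} + 1011384\right) = \left(- \frac{1107221051890}{3690033} + 3910903\right) \left(\left(-8 + 24 \cdot 228\right) + 1011384\right) = \frac{13324140077909 \left(\left(-8 + 5472\right) + 1011384\right)}{3690033} = \frac{13324140077909 \left(5464 + 1011384\right)}{3690033} = \frac{13324140077909}{3690033} \cdot 1016848 = \frac{13548625189941610832}{3690033}$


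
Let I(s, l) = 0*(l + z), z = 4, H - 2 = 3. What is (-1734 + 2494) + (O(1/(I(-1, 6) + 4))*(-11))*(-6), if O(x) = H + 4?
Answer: 1354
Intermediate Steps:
H = 5 (H = 2 + 3 = 5)
I(s, l) = 0 (I(s, l) = 0*(l + 4) = 0*(4 + l) = 0)
O(x) = 9 (O(x) = 5 + 4 = 9)
(-1734 + 2494) + (O(1/(I(-1, 6) + 4))*(-11))*(-6) = (-1734 + 2494) + (9*(-11))*(-6) = 760 - 99*(-6) = 760 + 594 = 1354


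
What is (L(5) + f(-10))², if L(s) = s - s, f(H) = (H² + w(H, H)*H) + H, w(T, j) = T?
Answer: 36100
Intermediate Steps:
f(H) = H + 2*H² (f(H) = (H² + H*H) + H = (H² + H²) + H = 2*H² + H = H + 2*H²)
L(s) = 0
(L(5) + f(-10))² = (0 - 10*(1 + 2*(-10)))² = (0 - 10*(1 - 20))² = (0 - 10*(-19))² = (0 + 190)² = 190² = 36100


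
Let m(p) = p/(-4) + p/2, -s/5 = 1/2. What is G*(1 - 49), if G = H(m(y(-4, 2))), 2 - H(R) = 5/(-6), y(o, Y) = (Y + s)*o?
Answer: -136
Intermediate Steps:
s = -5/2 ≈ -2.5000
y(o, Y) = o*(-5/2 + Y) (y(o, Y) = (Y - 5/2)*o = (-5/2 + Y)*o = o*(-5/2 + Y))
m(p) = p/4 (m(p) = p*(-¼) + p*(½) = -p/4 + p/2 = p/4)
H(R) = 17/6 (H(R) = 2 - 5/(-6) = 2 - 5*(-1)/6 = 2 - 1*(-⅚) = 2 + ⅚ = 17/6)
G = 17/6 ≈ 2.8333
G*(1 - 49) = 17*(1 - 49)/6 = (17/6)*(-48) = -136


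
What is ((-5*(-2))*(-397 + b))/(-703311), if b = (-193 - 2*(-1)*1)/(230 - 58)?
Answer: 114125/20161582 ≈ 0.0056605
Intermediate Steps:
b = -191/172 (b = (-193 + 2*1)/172 = (-193 + 2)*(1/172) = -191*1/172 = -191/172 ≈ -1.1105)
((-5*(-2))*(-397 + b))/(-703311) = ((-5*(-2))*(-397 - 191/172))/(-703311) = (10*(-68475/172))*(-1/703311) = -342375/86*(-1/703311) = 114125/20161582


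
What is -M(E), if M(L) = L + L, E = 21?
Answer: -42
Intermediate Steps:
M(L) = 2*L
-M(E) = -2*21 = -1*42 = -42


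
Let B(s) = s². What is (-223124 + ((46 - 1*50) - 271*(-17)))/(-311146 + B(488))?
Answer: 218521/73002 ≈ 2.9934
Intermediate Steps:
(-223124 + ((46 - 1*50) - 271*(-17)))/(-311146 + B(488)) = (-223124 + ((46 - 1*50) - 271*(-17)))/(-311146 + 488²) = (-223124 + ((46 - 50) + 4607))/(-311146 + 238144) = (-223124 + (-4 + 4607))/(-73002) = (-223124 + 4603)*(-1/73002) = -218521*(-1/73002) = 218521/73002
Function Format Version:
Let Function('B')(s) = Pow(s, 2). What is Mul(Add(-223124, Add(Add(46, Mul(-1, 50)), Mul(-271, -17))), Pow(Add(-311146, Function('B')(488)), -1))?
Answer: Rational(218521, 73002) ≈ 2.9934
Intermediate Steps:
Mul(Add(-223124, Add(Add(46, Mul(-1, 50)), Mul(-271, -17))), Pow(Add(-311146, Function('B')(488)), -1)) = Mul(Add(-223124, Add(Add(46, Mul(-1, 50)), Mul(-271, -17))), Pow(Add(-311146, Pow(488, 2)), -1)) = Mul(Add(-223124, Add(Add(46, -50), 4607)), Pow(Add(-311146, 238144), -1)) = Mul(Add(-223124, Add(-4, 4607)), Pow(-73002, -1)) = Mul(Add(-223124, 4603), Rational(-1, 73002)) = Mul(-218521, Rational(-1, 73002)) = Rational(218521, 73002)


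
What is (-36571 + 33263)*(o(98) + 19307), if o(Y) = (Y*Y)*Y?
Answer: -3177330692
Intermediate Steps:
o(Y) = Y**3 (o(Y) = Y**2*Y = Y**3)
(-36571 + 33263)*(o(98) + 19307) = (-36571 + 33263)*(98**3 + 19307) = -3308*(941192 + 19307) = -3308*960499 = -3177330692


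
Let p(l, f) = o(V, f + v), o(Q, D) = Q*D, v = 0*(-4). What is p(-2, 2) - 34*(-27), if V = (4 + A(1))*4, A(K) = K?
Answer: 958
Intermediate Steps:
v = 0
V = 20 (V = (4 + 1)*4 = 5*4 = 20)
o(Q, D) = D*Q
p(l, f) = 20*f (p(l, f) = (f + 0)*20 = f*20 = 20*f)
p(-2, 2) - 34*(-27) = 20*2 - 34*(-27) = 40 + 918 = 958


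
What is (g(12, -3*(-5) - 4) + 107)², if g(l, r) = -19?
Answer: 7744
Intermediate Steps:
(g(12, -3*(-5) - 4) + 107)² = (-19 + 107)² = 88² = 7744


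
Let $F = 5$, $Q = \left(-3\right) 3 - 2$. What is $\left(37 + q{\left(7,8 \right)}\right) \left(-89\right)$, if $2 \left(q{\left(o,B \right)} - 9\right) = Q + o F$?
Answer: $-5162$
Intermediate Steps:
$Q = -11$ ($Q = -9 - 2 = -11$)
$q{\left(o,B \right)} = \frac{7}{2} + \frac{5 o}{2}$ ($q{\left(o,B \right)} = 9 + \frac{-11 + o 5}{2} = 9 + \frac{-11 + 5 o}{2} = 9 + \left(- \frac{11}{2} + \frac{5 o}{2}\right) = \frac{7}{2} + \frac{5 o}{2}$)
$\left(37 + q{\left(7,8 \right)}\right) \left(-89\right) = \left(37 + \left(\frac{7}{2} + \frac{5}{2} \cdot 7\right)\right) \left(-89\right) = \left(37 + \left(\frac{7}{2} + \frac{35}{2}\right)\right) \left(-89\right) = \left(37 + 21\right) \left(-89\right) = 58 \left(-89\right) = -5162$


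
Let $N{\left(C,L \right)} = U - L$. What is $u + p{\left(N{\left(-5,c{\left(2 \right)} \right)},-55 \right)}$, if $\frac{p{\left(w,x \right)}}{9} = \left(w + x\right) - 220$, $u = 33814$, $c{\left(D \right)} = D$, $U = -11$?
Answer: $31222$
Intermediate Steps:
$N{\left(C,L \right)} = -11 - L$
$p{\left(w,x \right)} = -1980 + 9 w + 9 x$ ($p{\left(w,x \right)} = 9 \left(\left(w + x\right) - 220\right) = 9 \left(-220 + w + x\right) = -1980 + 9 w + 9 x$)
$u + p{\left(N{\left(-5,c{\left(2 \right)} \right)},-55 \right)} = 33814 + \left(-1980 + 9 \left(-11 - 2\right) + 9 \left(-55\right)\right) = 33814 - \left(2475 - 9 \left(-11 - 2\right)\right) = 33814 - 2592 = 31222$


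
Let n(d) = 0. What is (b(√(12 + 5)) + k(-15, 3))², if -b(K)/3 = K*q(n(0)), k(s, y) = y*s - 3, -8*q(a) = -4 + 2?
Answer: 37017/16 + 72*√17 ≈ 2610.4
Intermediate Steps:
q(a) = ¼ (q(a) = -(-4 + 2)/8 = -⅛*(-2) = ¼)
k(s, y) = -3 + s*y (k(s, y) = s*y - 3 = -3 + s*y)
b(K) = -3*K/4
(b(√(12 + 5)) + k(-15, 3))² = (-3*√(12 + 5)/4 + (-3 - 15*3))² = (-3*√17/4 + (-3 - 45))² = (-3*√17/4 - 48)² = (-48 - 3*√17/4)²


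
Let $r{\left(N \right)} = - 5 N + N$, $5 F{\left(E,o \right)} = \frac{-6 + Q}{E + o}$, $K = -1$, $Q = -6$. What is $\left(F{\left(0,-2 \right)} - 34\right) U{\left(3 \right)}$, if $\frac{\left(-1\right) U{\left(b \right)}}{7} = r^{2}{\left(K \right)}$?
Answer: $\frac{18368}{5} \approx 3673.6$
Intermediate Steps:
$F{\left(E,o \right)} = - \frac{12}{5 \left(E + o\right)}$ ($F{\left(E,o \right)} = \frac{\left(-6 - 6\right) \frac{1}{E + o}}{5} = \frac{\left(-12\right) \frac{1}{E + o}}{5} = - \frac{12}{5 \left(E + o\right)}$)
$r{\left(N \right)} = - 4 N$
$U{\left(b \right)} = -112$ ($U{\left(b \right)} = - 7 \left(\left(-4\right) \left(-1\right)\right)^{2} = - 7 \cdot 4^{2} = \left(-7\right) 16 = -112$)
$\left(F{\left(0,-2 \right)} - 34\right) U{\left(3 \right)} = \left(- \frac{12}{5 \cdot 0 + 5 \left(-2\right)} - 34\right) \left(-112\right) = \left(- \frac{12}{0 - 10} - 34\right) \left(-112\right) = \left(- \frac{12}{-10} - 34\right) \left(-112\right) = \left(\left(-12\right) \left(- \frac{1}{10}\right) - 34\right) \left(-112\right) = \left(\frac{6}{5} - 34\right) \left(-112\right) = \left(- \frac{164}{5}\right) \left(-112\right) = \frac{18368}{5}$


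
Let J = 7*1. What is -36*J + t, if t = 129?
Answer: -123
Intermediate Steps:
J = 7
-36*J + t = -36*7 + 129 = -252 + 129 = -123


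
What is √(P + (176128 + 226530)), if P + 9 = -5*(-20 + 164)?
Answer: √401929 ≈ 633.98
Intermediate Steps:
P = -729 (P = -9 - 5*(-20 + 164) = -9 - 5*144 = -9 - 720 = -729)
√(P + (176128 + 226530)) = √(-729 + (176128 + 226530)) = √(-729 + 402658) = √401929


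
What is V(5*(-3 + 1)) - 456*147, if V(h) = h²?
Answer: -66932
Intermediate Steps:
V(5*(-3 + 1)) - 456*147 = (5*(-3 + 1))² - 456*147 = (5*(-2))² - 67032 = (-10)² - 67032 = 100 - 67032 = -66932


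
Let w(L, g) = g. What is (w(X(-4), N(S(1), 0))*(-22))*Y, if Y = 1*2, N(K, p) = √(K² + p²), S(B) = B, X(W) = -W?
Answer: -44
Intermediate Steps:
Y = 2
(w(X(-4), N(S(1), 0))*(-22))*Y = (√(1² + 0²)*(-22))*2 = (√(1 + 0)*(-22))*2 = (√1*(-22))*2 = (1*(-22))*2 = -22*2 = -44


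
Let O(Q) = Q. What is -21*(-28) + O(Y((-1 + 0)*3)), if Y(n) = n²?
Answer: 597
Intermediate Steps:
-21*(-28) + O(Y((-1 + 0)*3)) = -21*(-28) + ((-1 + 0)*3)² = 588 + (-1*3)² = 588 + (-3)² = 588 + 9 = 597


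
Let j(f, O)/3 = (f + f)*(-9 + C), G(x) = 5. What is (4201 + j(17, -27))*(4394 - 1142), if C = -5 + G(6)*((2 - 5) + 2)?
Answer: 7359276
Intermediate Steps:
C = -10 (C = -5 + 5*((2 - 5) + 2) = -5 + 5*(-3 + 2) = -5 + 5*(-1) = -5 - 5 = -10)
j(f, O) = -114*f (j(f, O) = 3*((f + f)*(-9 - 10)) = 3*((2*f)*(-19)) = 3*(-38*f) = -114*f)
(4201 + j(17, -27))*(4394 - 1142) = (4201 - 114*17)*(4394 - 1142) = (4201 - 1938)*3252 = 2263*3252 = 7359276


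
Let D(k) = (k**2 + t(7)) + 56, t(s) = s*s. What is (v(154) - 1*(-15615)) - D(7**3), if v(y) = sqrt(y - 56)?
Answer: -102139 + 7*sqrt(2) ≈ -1.0213e+5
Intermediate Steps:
t(s) = s**2
v(y) = sqrt(-56 + y)
D(k) = 105 + k**2 (D(k) = (k**2 + 7**2) + 56 = (k**2 + 49) + 56 = (49 + k**2) + 56 = 105 + k**2)
(v(154) - 1*(-15615)) - D(7**3) = (sqrt(-56 + 154) - 1*(-15615)) - (105 + (7**3)**2) = (sqrt(98) + 15615) - (105 + 343**2) = (7*sqrt(2) + 15615) - (105 + 117649) = (15615 + 7*sqrt(2)) - 1*117754 = (15615 + 7*sqrt(2)) - 117754 = -102139 + 7*sqrt(2)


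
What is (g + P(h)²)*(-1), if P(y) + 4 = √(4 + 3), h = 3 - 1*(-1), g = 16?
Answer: -39 + 8*√7 ≈ -17.834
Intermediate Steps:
h = 4 (h = 3 + 1 = 4)
P(y) = -4 + √7 (P(y) = -4 + √(4 + 3) = -4 + √7)
(g + P(h)²)*(-1) = (16 + (-4 + √7)²)*(-1) = -16 - (-4 + √7)²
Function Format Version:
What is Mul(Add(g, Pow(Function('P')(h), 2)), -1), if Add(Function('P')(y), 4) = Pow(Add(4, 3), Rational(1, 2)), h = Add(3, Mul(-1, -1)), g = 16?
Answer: Add(-39, Mul(8, Pow(7, Rational(1, 2)))) ≈ -17.834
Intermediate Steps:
h = 4 (h = Add(3, 1) = 4)
Function('P')(y) = Add(-4, Pow(7, Rational(1, 2))) (Function('P')(y) = Add(-4, Pow(Add(4, 3), Rational(1, 2))) = Add(-4, Pow(7, Rational(1, 2))))
Mul(Add(g, Pow(Function('P')(h), 2)), -1) = Mul(Add(16, Pow(Add(-4, Pow(7, Rational(1, 2))), 2)), -1) = Add(-16, Mul(-1, Pow(Add(-4, Pow(7, Rational(1, 2))), 2)))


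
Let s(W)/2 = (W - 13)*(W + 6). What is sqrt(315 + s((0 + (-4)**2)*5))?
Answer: sqrt(11839) ≈ 108.81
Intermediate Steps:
s(W) = 2*(-13 + W)*(6 + W) (s(W) = 2*((W - 13)*(W + 6)) = 2*((-13 + W)*(6 + W)) = 2*(-13 + W)*(6 + W))
sqrt(315 + s((0 + (-4)**2)*5)) = sqrt(315 + (-156 - 14*(0 + (-4)**2)*5 + 2*((0 + (-4)**2)*5)**2)) = sqrt(315 + (-156 - 14*(0 + 16)*5 + 2*((0 + 16)*5)**2)) = sqrt(315 + (-156 - 224*5 + 2*(16*5)**2)) = sqrt(315 + (-156 - 14*80 + 2*80**2)) = sqrt(315 + (-156 - 1120 + 2*6400)) = sqrt(315 + (-156 - 1120 + 12800)) = sqrt(315 + 11524) = sqrt(11839)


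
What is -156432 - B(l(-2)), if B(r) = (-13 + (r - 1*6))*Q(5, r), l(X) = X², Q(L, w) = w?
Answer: -156372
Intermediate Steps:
B(r) = r*(-19 + r) (B(r) = (-13 + (r - 1*6))*r = (-13 + (r - 6))*r = (-13 + (-6 + r))*r = (-19 + r)*r = r*(-19 + r))
-156432 - B(l(-2)) = -156432 - (-2)²*(-19 + (-2)²) = -156432 - 4*(-19 + 4) = -156432 - 4*(-15) = -156432 - 1*(-60) = -156432 + 60 = -156372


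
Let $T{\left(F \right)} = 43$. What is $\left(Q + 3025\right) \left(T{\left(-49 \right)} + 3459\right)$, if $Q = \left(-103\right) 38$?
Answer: $-3113278$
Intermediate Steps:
$Q = -3914$
$\left(Q + 3025\right) \left(T{\left(-49 \right)} + 3459\right) = \left(-3914 + 3025\right) \left(43 + 3459\right) = \left(-889\right) 3502 = -3113278$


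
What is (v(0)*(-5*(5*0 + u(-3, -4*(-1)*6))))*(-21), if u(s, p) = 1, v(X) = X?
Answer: 0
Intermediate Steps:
(v(0)*(-5*(5*0 + u(-3, -4*(-1)*6))))*(-21) = (0*(-5*(5*0 + 1)))*(-21) = (0*(-5*(0 + 1)))*(-21) = (0*(-5*1))*(-21) = (0*(-5))*(-21) = 0*(-21) = 0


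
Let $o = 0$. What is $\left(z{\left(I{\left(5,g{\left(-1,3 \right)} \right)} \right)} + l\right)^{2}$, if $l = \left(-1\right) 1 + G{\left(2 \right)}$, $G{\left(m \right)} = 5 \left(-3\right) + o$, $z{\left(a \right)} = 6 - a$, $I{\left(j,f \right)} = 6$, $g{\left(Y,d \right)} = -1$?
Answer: $256$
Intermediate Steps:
$G{\left(m \right)} = -15$ ($G{\left(m \right)} = 5 \left(-3\right) + 0 = -15 + 0 = -15$)
$l = -16$ ($l = \left(-1\right) 1 - 15 = -1 - 15 = -16$)
$\left(z{\left(I{\left(5,g{\left(-1,3 \right)} \right)} \right)} + l\right)^{2} = \left(\left(6 - 6\right) - 16\right)^{2} = \left(0 - 16\right)^{2} = \left(-16\right)^{2} = 256$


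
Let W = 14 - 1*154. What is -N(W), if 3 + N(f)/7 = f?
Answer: 1001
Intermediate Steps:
W = -140 (W = 14 - 154 = -140)
N(f) = -21 + 7*f
-N(W) = -(-21 + 7*(-140)) = -(-21 - 980) = -1*(-1001) = 1001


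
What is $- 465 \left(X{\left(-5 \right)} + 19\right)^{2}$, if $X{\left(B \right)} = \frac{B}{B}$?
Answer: $-186000$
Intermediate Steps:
$X{\left(B \right)} = 1$
$- 465 \left(X{\left(-5 \right)} + 19\right)^{2} = - 465 \left(1 + 19\right)^{2} = - 465 \cdot 20^{2} = \left(-465\right) 400 = -186000$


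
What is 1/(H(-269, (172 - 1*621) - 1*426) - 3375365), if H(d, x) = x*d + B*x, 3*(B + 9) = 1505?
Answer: -3/10713220 ≈ -2.8003e-7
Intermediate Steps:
B = 1478/3 (B = -9 + (⅓)*1505 = -9 + 1505/3 = 1478/3 ≈ 492.67)
H(d, x) = 1478*x/3 + d*x (H(d, x) = x*d + 1478*x/3 = d*x + 1478*x/3 = 1478*x/3 + d*x)
1/(H(-269, (172 - 1*621) - 1*426) - 3375365) = 1/(((172 - 1*621) - 1*426)*(1478 + 3*(-269))/3 - 3375365) = 1/(((172 - 621) - 426)*(1478 - 807)/3 - 3375365) = 1/((⅓)*(-449 - 426)*671 - 3375365) = 1/((⅓)*(-875)*671 - 3375365) = 1/(-587125/3 - 3375365) = 1/(-10713220/3) = -3/10713220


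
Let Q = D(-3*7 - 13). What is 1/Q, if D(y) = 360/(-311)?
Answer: -311/360 ≈ -0.86389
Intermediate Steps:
D(y) = -360/311 (D(y) = 360*(-1/311) = -360/311)
Q = -360/311 ≈ -1.1576
1/Q = 1/(-360/311) = -311/360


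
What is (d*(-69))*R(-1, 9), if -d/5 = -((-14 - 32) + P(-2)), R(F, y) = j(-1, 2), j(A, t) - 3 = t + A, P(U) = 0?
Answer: 63480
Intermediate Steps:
j(A, t) = 3 + A + t (j(A, t) = 3 + (t + A) = 3 + (A + t) = 3 + A + t)
R(F, y) = 4 (R(F, y) = 3 - 1 + 2 = 4)
d = -230 (d = -(-5)*((-14 - 32) + 0) = -(-5)*(-46 + 0) = -(-5)*(-46) = -5*46 = -230)
(d*(-69))*R(-1, 9) = -230*(-69)*4 = 15870*4 = 63480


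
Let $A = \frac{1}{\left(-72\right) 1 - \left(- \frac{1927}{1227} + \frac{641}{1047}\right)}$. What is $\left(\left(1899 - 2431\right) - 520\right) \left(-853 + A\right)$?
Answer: $\frac{13649773655254}{15210851} \approx 8.9737 \cdot 10^{5}$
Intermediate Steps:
$A = - \frac{428223}{30421702}$ ($A = \frac{1}{-72 - - \frac{410354}{428223}} = \frac{1}{-72 + \left(- \frac{641}{1047} + \frac{1927}{1227}\right)} = \frac{1}{-72 + \frac{410354}{428223}} = \frac{1}{- \frac{30421702}{428223}} = - \frac{428223}{30421702} \approx -0.014076$)
$\left(\left(1899 - 2431\right) - 520\right) \left(-853 + A\right) = \left(\left(1899 - 2431\right) - 520\right) \left(-853 - \frac{428223}{30421702}\right) = \left(\left(1899 - 2431\right) - 520\right) \left(- \frac{25950140029}{30421702}\right) = \left(-532 - 520\right) \left(- \frac{25950140029}{30421702}\right) = \left(-1052\right) \left(- \frac{25950140029}{30421702}\right) = \frac{13649773655254}{15210851}$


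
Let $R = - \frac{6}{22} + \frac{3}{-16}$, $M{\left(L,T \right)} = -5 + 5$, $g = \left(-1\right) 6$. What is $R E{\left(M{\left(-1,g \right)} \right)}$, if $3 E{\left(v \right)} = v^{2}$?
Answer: $0$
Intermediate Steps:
$g = -6$
$M{\left(L,T \right)} = 0$
$E{\left(v \right)} = \frac{v^{2}}{3}$
$R = - \frac{81}{176}$ ($R = \left(-6\right) \frac{1}{22} + 3 \left(- \frac{1}{16}\right) = - \frac{3}{11} - \frac{3}{16} = - \frac{81}{176} \approx -0.46023$)
$R E{\left(M{\left(-1,g \right)} \right)} = - \frac{81 \frac{0^{2}}{3}}{176} = - \frac{81 \cdot \frac{1}{3} \cdot 0}{176} = \left(- \frac{81}{176}\right) 0 = 0$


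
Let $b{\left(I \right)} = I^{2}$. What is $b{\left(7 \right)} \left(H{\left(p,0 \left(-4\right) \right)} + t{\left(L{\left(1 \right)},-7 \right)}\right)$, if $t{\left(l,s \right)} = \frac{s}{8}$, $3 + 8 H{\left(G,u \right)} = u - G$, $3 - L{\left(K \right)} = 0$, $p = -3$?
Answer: $- \frac{343}{8} \approx -42.875$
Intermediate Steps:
$L{\left(K \right)} = 3$ ($L{\left(K \right)} = 3 - 0 = 3 + 0 = 3$)
$H{\left(G,u \right)} = - \frac{3}{8} - \frac{G}{8} + \frac{u}{8}$ ($H{\left(G,u \right)} = - \frac{3}{8} + \frac{u - G}{8} = - \frac{3}{8} - \left(- \frac{u}{8} + \frac{G}{8}\right) = - \frac{3}{8} - \frac{G}{8} + \frac{u}{8}$)
$t{\left(l,s \right)} = \frac{s}{8}$ ($t{\left(l,s \right)} = s \frac{1}{8} = \frac{s}{8}$)
$b{\left(7 \right)} \left(H{\left(p,0 \left(-4\right) \right)} + t{\left(L{\left(1 \right)},-7 \right)}\right) = 7^{2} \left(\left(- \frac{3}{8} - - \frac{3}{8} + \frac{0 \left(-4\right)}{8}\right) + \frac{1}{8} \left(-7\right)\right) = 49 \left(\left(- \frac{3}{8} + \frac{3}{8} + \frac{1}{8} \cdot 0\right) - \frac{7}{8}\right) = 49 \left(\left(- \frac{3}{8} + \frac{3}{8} + 0\right) - \frac{7}{8}\right) = 49 \left(0 - \frac{7}{8}\right) = 49 \left(- \frac{7}{8}\right) = - \frac{343}{8}$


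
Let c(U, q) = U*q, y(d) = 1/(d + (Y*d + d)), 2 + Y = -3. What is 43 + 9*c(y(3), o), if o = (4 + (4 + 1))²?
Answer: -38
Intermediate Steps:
Y = -5 (Y = -2 - 3 = -5)
o = 81 (o = (4 + 5)² = 9² = 81)
y(d) = -1/(3*d) (y(d) = 1/(d + (-5*d + d)) = 1/(d - 4*d) = 1/(-3*d) = -1/(3*d))
43 + 9*c(y(3), o) = 43 + 9*(-⅓/3*81) = 43 + 9*(-⅓*⅓*81) = 43 + 9*(-⅑*81) = 43 + 9*(-9) = 43 - 81 = -38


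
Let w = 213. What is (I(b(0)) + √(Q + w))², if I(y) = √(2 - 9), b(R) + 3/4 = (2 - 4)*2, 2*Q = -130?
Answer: 141 + 4*I*√259 ≈ 141.0 + 64.374*I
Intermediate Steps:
Q = -65 (Q = (½)*(-130) = -65)
b(R) = -19/4 (b(R) = -¾ + (2 - 4)*2 = -¾ - 2*2 = -¾ - 4 = -19/4)
I(y) = I*√7 (I(y) = √(-7) = I*√7)
(I(b(0)) + √(Q + w))² = (I*√7 + √(-65 + 213))² = (I*√7 + √148)² = (I*√7 + 2*√37)² = (2*√37 + I*√7)²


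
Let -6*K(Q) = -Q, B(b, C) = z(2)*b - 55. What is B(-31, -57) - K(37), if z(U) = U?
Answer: -739/6 ≈ -123.17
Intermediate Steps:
B(b, C) = -55 + 2*b (B(b, C) = 2*b - 55 = -55 + 2*b)
K(Q) = Q/6 (K(Q) = -(-1)*Q/6 = Q/6)
B(-31, -57) - K(37) = (-55 + 2*(-31)) - 37/6 = (-55 - 62) - 1*37/6 = -117 - 37/6 = -739/6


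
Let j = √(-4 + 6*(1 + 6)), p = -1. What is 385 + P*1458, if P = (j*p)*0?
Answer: 385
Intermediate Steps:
j = √38 (j = √(-4 + 6*7) = √(-4 + 42) = √38 ≈ 6.1644)
P = 0 (P = (√38*(-1))*0 = -√38*0 = 0)
385 + P*1458 = 385 + 0*1458 = 385 + 0 = 385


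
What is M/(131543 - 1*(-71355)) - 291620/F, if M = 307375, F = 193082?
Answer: 89732495/19587975818 ≈ 0.0045810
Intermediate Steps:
M/(131543 - 1*(-71355)) - 291620/F = 307375/(131543 - 1*(-71355)) - 291620/193082 = 307375/(131543 + 71355) - 291620*1/193082 = 307375/202898 - 145810/96541 = 89732495/19587975818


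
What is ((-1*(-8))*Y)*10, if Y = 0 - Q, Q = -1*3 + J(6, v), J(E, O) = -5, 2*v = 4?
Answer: 640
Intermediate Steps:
v = 2 (v = (1/2)*4 = 2)
Q = -8 (Q = -1*3 - 5 = -3 - 5 = -8)
Y = 8 (Y = 0 - 1*(-8) = 0 + 8 = 8)
((-1*(-8))*Y)*10 = (-1*(-8)*8)*10 = (8*8)*10 = 64*10 = 640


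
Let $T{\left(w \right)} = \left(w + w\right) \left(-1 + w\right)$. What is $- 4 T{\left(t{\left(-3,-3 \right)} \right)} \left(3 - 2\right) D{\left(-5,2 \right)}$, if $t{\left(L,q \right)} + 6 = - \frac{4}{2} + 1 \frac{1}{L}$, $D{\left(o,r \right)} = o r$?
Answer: $\frac{56000}{9} \approx 6222.2$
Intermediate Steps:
$t{\left(L,q \right)} = -8 + \frac{1}{L}$ ($t{\left(L,q \right)} = -6 + \left(- \frac{4}{2} + 1 \frac{1}{L}\right) = -6 + \left(\left(-4\right) \frac{1}{2} + \frac{1}{L}\right) = -6 - \left(2 - \frac{1}{L}\right) = -8 + \frac{1}{L}$)
$T{\left(w \right)} = 2 w \left(-1 + w\right)$
$- 4 T{\left(t{\left(-3,-3 \right)} \right)} \left(3 - 2\right) D{\left(-5,2 \right)} = - 4 \cdot 2 \left(-8 + \frac{1}{-3}\right) \left(-1 - \left(8 - \frac{1}{-3}\right)\right) \left(3 - 2\right) \left(\left(-5\right) 2\right) = - 4 \cdot 2 \left(-8 - \frac{1}{3}\right) \left(-1 - \frac{25}{3}\right) 1 \left(-10\right) = - 4 \cdot 2 \left(- \frac{25}{3}\right) \left(-1 - \frac{25}{3}\right) \left(-10\right) = - 4 \cdot 2 \left(- \frac{25}{3}\right) \left(- \frac{28}{3}\right) \left(-10\right) = \left(-4\right) \frac{1400}{9} \left(-10\right) = \left(- \frac{5600}{9}\right) \left(-10\right) = \frac{56000}{9}$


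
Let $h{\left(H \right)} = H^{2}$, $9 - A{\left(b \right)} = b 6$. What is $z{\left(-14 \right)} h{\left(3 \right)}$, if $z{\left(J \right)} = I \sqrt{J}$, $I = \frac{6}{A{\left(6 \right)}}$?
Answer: $- 2 i \sqrt{14} \approx - 7.4833 i$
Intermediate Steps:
$A{\left(b \right)} = 9 - 6 b$ ($A{\left(b \right)} = 9 - b 6 = 9 - 6 b$)
$I = - \frac{2}{9}$ ($I = \frac{6}{9 - 36} = \frac{6}{-27} = 6 \left(- \frac{1}{27}\right) = - \frac{2}{9} \approx -0.22222$)
$z{\left(J \right)} = - \frac{2 \sqrt{J}}{9}$
$z{\left(-14 \right)} h{\left(3 \right)} = - \frac{2 \sqrt{-14}}{9} \cdot 3^{2} = - \frac{2 i \sqrt{14}}{9} \cdot 9 = - 2 i \sqrt{14}$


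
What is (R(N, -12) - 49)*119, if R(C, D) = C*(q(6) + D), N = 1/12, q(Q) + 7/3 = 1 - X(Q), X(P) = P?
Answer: -108409/18 ≈ -6022.7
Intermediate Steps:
q(Q) = -4/3 - Q (q(Q) = -7/3 + (1 - Q) = -4/3 - Q)
N = 1/12 ≈ 0.083333
R(C, D) = C*(-22/3 + D) (R(C, D) = C*((-4/3 - 1*6) + D) = C*((-4/3 - 6) + D) = C*(-22/3 + D))
(R(N, -12) - 49)*119 = ((1/3)*(1/12)*(-22 + 3*(-12)) - 49)*119 = ((1/3)*(1/12)*(-22 - 36) - 49)*119 = ((1/3)*(1/12)*(-58) - 49)*119 = (-29/18 - 49)*119 = -911/18*119 = -108409/18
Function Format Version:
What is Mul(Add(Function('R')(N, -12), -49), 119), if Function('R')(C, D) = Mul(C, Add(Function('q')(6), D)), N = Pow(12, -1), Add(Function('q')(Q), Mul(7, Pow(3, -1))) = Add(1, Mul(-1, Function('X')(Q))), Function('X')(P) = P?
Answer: Rational(-108409, 18) ≈ -6022.7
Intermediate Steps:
Function('q')(Q) = Add(Rational(-4, 3), Mul(-1, Q)) (Function('q')(Q) = Add(Rational(-7, 3), Add(1, Mul(-1, Q))) = Add(Rational(-4, 3), Mul(-1, Q)))
N = Rational(1, 12) ≈ 0.083333
Function('R')(C, D) = Mul(C, Add(Rational(-22, 3), D)) (Function('R')(C, D) = Mul(C, Add(Add(Rational(-4, 3), Mul(-1, 6)), D)) = Mul(C, Add(Add(Rational(-4, 3), -6), D)) = Mul(C, Add(Rational(-22, 3), D)))
Mul(Add(Function('R')(N, -12), -49), 119) = Mul(Add(Mul(Rational(1, 3), Rational(1, 12), Add(-22, Mul(3, -12))), -49), 119) = Mul(Add(Mul(Rational(1, 3), Rational(1, 12), Add(-22, -36)), -49), 119) = Mul(Add(Mul(Rational(1, 3), Rational(1, 12), -58), -49), 119) = Mul(Add(Rational(-29, 18), -49), 119) = Mul(Rational(-911, 18), 119) = Rational(-108409, 18)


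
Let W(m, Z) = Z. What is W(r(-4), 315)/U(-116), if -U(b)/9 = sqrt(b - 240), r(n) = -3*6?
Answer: 35*I*sqrt(89)/178 ≈ 1.855*I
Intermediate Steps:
r(n) = -18
U(b) = -9*sqrt(-240 + b) (U(b) = -9*sqrt(b - 240) = -9*sqrt(-240 + b))
W(r(-4), 315)/U(-116) = 315/((-9*sqrt(-240 - 116))) = 315/((-18*I*sqrt(89))) = 315*(I*sqrt(89)/1602) = 35*I*sqrt(89)/178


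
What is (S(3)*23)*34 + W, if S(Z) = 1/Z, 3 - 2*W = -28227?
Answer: 43127/3 ≈ 14376.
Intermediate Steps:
W = 14115 (W = 3/2 - 1/2*(-28227) = 3/2 + 28227/2 = 14115)
(S(3)*23)*34 + W = (23/3)*34 + 14115 = 782/3 + 14115 = 43127/3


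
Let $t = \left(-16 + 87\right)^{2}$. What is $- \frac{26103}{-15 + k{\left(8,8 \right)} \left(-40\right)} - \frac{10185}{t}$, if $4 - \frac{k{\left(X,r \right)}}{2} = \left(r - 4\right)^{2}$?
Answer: $- \frac{6724288}{226845} \approx -29.643$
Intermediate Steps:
$k{\left(X,r \right)} = 8 - 2 \left(-4 + r\right)^{2}$ ($k{\left(X,r \right)} = 8 - 2 \left(r - 4\right)^{2} = 8 - 2 \left(-4 + r\right)^{2}$)
$t = 5041$ ($t = 71^{2} = 5041$)
$- \frac{26103}{-15 + k{\left(8,8 \right)} \left(-40\right)} - \frac{10185}{t} = - \frac{26103}{-15 + \left(8 - 2 \left(-4 + 8\right)^{2}\right) \left(-40\right)} - \frac{10185}{5041} = - \frac{26103}{-15 + \left(8 - 2 \cdot 4^{2}\right) \left(-40\right)} - \frac{10185}{5041} = - \frac{26103}{-15 + \left(8 - 32\right) \left(-40\right)} - \frac{10185}{5041} = - \frac{26103}{-15 - -960} - \frac{10185}{5041} = - \frac{26103}{-15 + 960} - \frac{10185}{5041} = - \frac{26103}{945} - \frac{10185}{5041} = \left(-26103\right) \frac{1}{945} - \frac{10185}{5041} = - \frac{1243}{45} - \frac{10185}{5041} = - \frac{6724288}{226845}$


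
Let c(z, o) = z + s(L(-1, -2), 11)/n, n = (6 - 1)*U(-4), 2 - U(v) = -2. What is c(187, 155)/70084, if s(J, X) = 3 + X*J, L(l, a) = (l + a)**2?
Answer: 1921/700840 ≈ 0.0027410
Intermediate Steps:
U(v) = 4 (U(v) = 2 - 1*(-2) = 2 + 2 = 4)
L(l, a) = (a + l)**2
s(J, X) = 3 + J*X
n = 20 (n = (6 - 1)*4 = 5*4 = 20)
c(z, o) = 51/10 + z (c(z, o) = z + (3 + (-2 - 1)**2*11)/20 = z + (3 + (-3)**2*11)*(1/20) = z + (3 + 9*11)*(1/20) = z + (3 + 99)*(1/20) = z + 102*(1/20) = z + 51/10 = 51/10 + z)
c(187, 155)/70084 = (51/10 + 187)/70084 = (1921/10)*(1/70084) = 1921/700840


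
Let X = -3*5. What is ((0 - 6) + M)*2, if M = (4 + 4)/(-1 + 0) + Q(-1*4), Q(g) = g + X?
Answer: -66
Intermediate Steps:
X = -15
Q(g) = -15 + g (Q(g) = g - 15 = -15 + g)
M = -27 (M = (4 + 4)/(-1 + 0) + (-15 - 1*4) = 8/(-1) + (-15 - 4) = 8*(-1) - 19 = -8 - 19 = -27)
((0 - 6) + M)*2 = ((0 - 6) - 27)*2 = (-6 - 27)*2 = -33*2 = -66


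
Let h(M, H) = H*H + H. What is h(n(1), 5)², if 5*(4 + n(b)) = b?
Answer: 900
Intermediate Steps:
n(b) = -4 + b/5
h(M, H) = H + H² (h(M, H) = H² + H = H + H²)
h(n(1), 5)² = (5*(1 + 5))² = (5*6)² = 30² = 900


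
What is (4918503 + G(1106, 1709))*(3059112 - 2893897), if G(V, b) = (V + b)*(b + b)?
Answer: 2402254682195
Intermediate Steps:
G(V, b) = 2*b*(V + b) (G(V, b) = (V + b)*(2*b) = 2*b*(V + b))
(4918503 + G(1106, 1709))*(3059112 - 2893897) = (4918503 + 2*1709*(1106 + 1709))*(3059112 - 2893897) = (4918503 + 2*1709*2815)*165215 = (4918503 + 9621670)*165215 = 14540173*165215 = 2402254682195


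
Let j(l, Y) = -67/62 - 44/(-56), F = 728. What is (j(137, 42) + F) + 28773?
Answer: 6401653/217 ≈ 29501.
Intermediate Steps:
j(l, Y) = -64/217 (j(l, Y) = -67*1/62 - 44*(-1/56) = -67/62 + 11/14 = -64/217)
(j(137, 42) + F) + 28773 = (-64/217 + 728) + 28773 = 157912/217 + 28773 = 6401653/217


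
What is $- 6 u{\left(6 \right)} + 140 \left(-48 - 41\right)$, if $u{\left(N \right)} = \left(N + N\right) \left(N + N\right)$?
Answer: $-13324$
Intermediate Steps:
$u{\left(N \right)} = 4 N^{2}$ ($u{\left(N \right)} = 2 N 2 N = 4 N^{2}$)
$- 6 u{\left(6 \right)} + 140 \left(-48 - 41\right) = - 6 \cdot 4 \cdot 6^{2} + 140 \left(-48 - 41\right) = - 6 \cdot 4 \cdot 36 + 140 \left(-48 - 41\right) = \left(-6\right) 144 + 140 \left(-89\right) = -864 - 12460 = -13324$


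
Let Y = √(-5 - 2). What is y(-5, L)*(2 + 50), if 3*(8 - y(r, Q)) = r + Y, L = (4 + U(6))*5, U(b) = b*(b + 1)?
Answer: 1508/3 - 52*I*√7/3 ≈ 502.67 - 45.86*I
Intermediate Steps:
U(b) = b*(1 + b)
L = 230 (L = (4 + 6*(1 + 6))*5 = (4 + 6*7)*5 = (4 + 42)*5 = 46*5 = 230)
Y = I*√7 (Y = √(-7) = I*√7 ≈ 2.6458*I)
y(r, Q) = 8 - r/3 - I*√7/3 (y(r, Q) = 8 - (r + I*√7)/3 = 8 + (-r/3 - I*√7/3) = 8 - r/3 - I*√7/3)
y(-5, L)*(2 + 50) = (8 - ⅓*(-5) - I*√7/3)*(2 + 50) = (8 + 5/3 - I*√7/3)*52 = (29/3 - I*√7/3)*52 = 1508/3 - 52*I*√7/3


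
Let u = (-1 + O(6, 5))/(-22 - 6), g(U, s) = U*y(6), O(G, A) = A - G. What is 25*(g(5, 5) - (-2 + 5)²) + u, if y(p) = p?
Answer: 7351/14 ≈ 525.07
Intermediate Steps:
g(U, s) = 6*U (g(U, s) = U*6 = 6*U)
u = 1/14 (u = (-1 + (5 - 1*6))/(-22 - 6) = (-1 + (5 - 6))/(-28) = (-1 - 1)*(-1/28) = -2*(-1/28) = 1/14 ≈ 0.071429)
25*(g(5, 5) - (-2 + 5)²) + u = 25*(6*5 - (-2 + 5)²) + 1/14 = 25*(30 - 1*3²) + 1/14 = 25*(30 - 1*9) + 1/14 = 25*(30 - 9) + 1/14 = 25*21 + 1/14 = 525 + 1/14 = 7351/14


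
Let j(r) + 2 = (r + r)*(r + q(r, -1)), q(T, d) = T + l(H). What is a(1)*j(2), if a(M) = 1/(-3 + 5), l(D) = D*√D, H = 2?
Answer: 7 + 4*√2 ≈ 12.657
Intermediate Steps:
l(D) = D^(3/2)
q(T, d) = T + 2*√2 (q(T, d) = T + 2^(3/2) = T + 2*√2)
j(r) = -2 + 2*r*(2*r + 2*√2) (j(r) = -2 + (r + r)*(r + (r + 2*√2)) = -2 + (2*r)*(2*r + 2*√2) = -2 + 2*r*(2*r + 2*√2))
a(M) = ½ (a(M) = 1/2 = ½)
a(1)*j(2) = (-2 + 4*2² + 4*2*√2)/2 = (-2 + 4*4 + 8*√2)/2 = (-2 + 16 + 8*√2)/2 = (14 + 8*√2)/2 = 7 + 4*√2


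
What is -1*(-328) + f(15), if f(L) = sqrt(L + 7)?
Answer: 328 + sqrt(22) ≈ 332.69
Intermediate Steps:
f(L) = sqrt(7 + L)
-1*(-328) + f(15) = -1*(-328) + sqrt(7 + 15) = 328 + sqrt(22)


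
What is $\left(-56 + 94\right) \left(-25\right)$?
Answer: $-950$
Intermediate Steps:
$\left(-56 + 94\right) \left(-25\right) = 38 \left(-25\right) = -950$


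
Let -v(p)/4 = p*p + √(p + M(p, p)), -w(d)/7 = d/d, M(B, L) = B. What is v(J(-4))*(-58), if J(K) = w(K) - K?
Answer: 2088 + 232*I*√6 ≈ 2088.0 + 568.28*I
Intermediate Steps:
w(d) = -7 (w(d) = -7*d/d = -7*1 = -7)
J(K) = -7 - K
v(p) = -4*p² - 4*√2*√p (v(p) = -4*(p*p + √(p + p)) = -4*(p² + √(2*p)) = -4*(p² + √2*√p) = -4*p² - 4*√2*√p)
v(J(-4))*(-58) = (-4*(-7 - 1*(-4))² - 4*√2*√(-7 - 1*(-4)))*(-58) = (-4*(-7 + 4)² - 4*√2*√(-7 + 4))*(-58) = (-4*(-3)² - 4*√2*√(-3))*(-58) = (-4*9 - 4*√2*I*√3)*(-58) = (-36 - 4*I*√6)*(-58) = 2088 + 232*I*√6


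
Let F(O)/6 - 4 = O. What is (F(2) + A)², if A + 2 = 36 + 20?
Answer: 8100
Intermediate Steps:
F(O) = 24 + 6*O
A = 54 (A = -2 + (36 + 20) = -2 + 56 = 54)
(F(2) + A)² = ((24 + 6*2) + 54)² = ((24 + 12) + 54)² = (36 + 54)² = 90² = 8100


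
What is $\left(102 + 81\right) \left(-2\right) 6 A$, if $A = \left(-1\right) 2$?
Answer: $4392$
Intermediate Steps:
$A = -2$
$\left(102 + 81\right) \left(-2\right) 6 A = \left(102 + 81\right) \left(-2\right) 6 \left(-2\right) = 183 \left(\left(-12\right) \left(-2\right)\right) = 183 \cdot 24 = 4392$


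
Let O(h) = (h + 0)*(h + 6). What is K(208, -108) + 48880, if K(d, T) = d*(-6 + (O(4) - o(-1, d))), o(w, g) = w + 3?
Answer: 55536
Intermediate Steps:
o(w, g) = 3 + w
O(h) = h*(6 + h)
K(d, T) = 32*d (K(d, T) = d*(-6 + (4*(6 + 4) - (3 - 1))) = d*(-6 + (4*10 - 1*2)) = d*(-6 + (40 - 2)) = d*(-6 + 38) = d*32 = 32*d)
K(208, -108) + 48880 = 32*208 + 48880 = 6656 + 48880 = 55536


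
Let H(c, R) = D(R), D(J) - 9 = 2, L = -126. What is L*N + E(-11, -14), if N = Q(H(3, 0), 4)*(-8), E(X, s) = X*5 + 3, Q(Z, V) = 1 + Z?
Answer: 12044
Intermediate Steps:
D(J) = 11 (D(J) = 9 + 2 = 11)
H(c, R) = 11
E(X, s) = 3 + 5*X (E(X, s) = 5*X + 3 = 3 + 5*X)
N = -96 (N = (1 + 11)*(-8) = 12*(-8) = -96)
L*N + E(-11, -14) = -126*(-96) + (3 + 5*(-11)) = 12096 + (3 - 55) = 12096 - 52 = 12044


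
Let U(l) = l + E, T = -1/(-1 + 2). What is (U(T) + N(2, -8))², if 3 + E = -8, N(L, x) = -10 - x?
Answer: 196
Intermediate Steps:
E = -11 (E = -3 - 8 = -11)
T = -1 (T = -1/1 = -1*1 = -1)
U(l) = -11 + l (U(l) = l - 11 = -11 + l)
(U(T) + N(2, -8))² = ((-11 - 1) + (-10 - 1*(-8)))² = (-12 + (-10 + 8))² = (-12 - 2)² = (-14)² = 196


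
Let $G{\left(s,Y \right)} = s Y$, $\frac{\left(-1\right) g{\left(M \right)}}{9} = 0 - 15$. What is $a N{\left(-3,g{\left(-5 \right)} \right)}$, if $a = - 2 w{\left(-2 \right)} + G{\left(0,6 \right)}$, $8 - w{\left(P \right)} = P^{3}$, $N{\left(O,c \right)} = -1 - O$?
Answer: $-64$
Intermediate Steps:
$g{\left(M \right)} = 135$ ($g{\left(M \right)} = - 9 \left(0 - 15\right) = \left(-9\right) \left(-15\right) = 135$)
$w{\left(P \right)} = 8 - P^{3}$
$G{\left(s,Y \right)} = Y s$
$a = -32$ ($a = - 2 \left(8 - \left(-2\right)^{3}\right) + 6 \cdot 0 = - 2 \left(8 - -8\right) + 0 = - 2 \left(8 + 8\right) + 0 = \left(-2\right) 16 + 0 = -32 + 0 = -32$)
$a N{\left(-3,g{\left(-5 \right)} \right)} = - 32 \left(-1 - -3\right) = - 32 \left(-1 + 3\right) = \left(-32\right) 2 = -64$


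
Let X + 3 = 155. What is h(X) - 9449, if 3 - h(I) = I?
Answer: -9598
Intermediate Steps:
X = 152 (X = -3 + 155 = 152)
h(I) = 3 - I
h(X) - 9449 = (3 - 1*152) - 9449 = (3 - 152) - 9449 = -149 - 9449 = -9598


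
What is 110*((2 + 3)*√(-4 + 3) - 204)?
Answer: -22440 + 550*I ≈ -22440.0 + 550.0*I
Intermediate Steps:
110*((2 + 3)*√(-4 + 3) - 204) = 110*(5*√(-1) - 204) = 110*(5*I - 204) = 110*(-204 + 5*I) = -22440 + 550*I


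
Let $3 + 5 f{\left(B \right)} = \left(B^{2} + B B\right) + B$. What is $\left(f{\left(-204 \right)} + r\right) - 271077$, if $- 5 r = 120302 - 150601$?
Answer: $- \frac{1242061}{5} \approx -2.4841 \cdot 10^{5}$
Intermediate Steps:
$r = \frac{30299}{5}$ ($r = - \frac{120302 - 150601}{5} = \left(- \frac{1}{5}\right) \left(-30299\right) = \frac{30299}{5} \approx 6059.8$)
$f{\left(B \right)} = - \frac{3}{5} + \frac{B}{5} + \frac{2 B^{2}}{5}$ ($f{\left(B \right)} = - \frac{3}{5} + \frac{\left(B^{2} + B B\right) + B}{5} = - \frac{3}{5} + \frac{\left(B^{2} + B^{2}\right) + B}{5} = - \frac{3}{5} + \frac{2 B^{2} + B}{5} = - \frac{3}{5} + \frac{B + 2 B^{2}}{5} = - \frac{3}{5} + \left(\frac{B}{5} + \frac{2 B^{2}}{5}\right) = - \frac{3}{5} + \frac{B}{5} + \frac{2 B^{2}}{5}$)
$\left(f{\left(-204 \right)} + r\right) - 271077 = \left(\left(- \frac{3}{5} + \frac{1}{5} \left(-204\right) + \frac{2 \left(-204\right)^{2}}{5}\right) + \frac{30299}{5}\right) - 271077 = \left(\left(- \frac{3}{5} - \frac{204}{5} + \frac{2}{5} \cdot 41616\right) + \frac{30299}{5}\right) - 271077 = \left(\left(- \frac{3}{5} - \frac{204}{5} + \frac{83232}{5}\right) + \frac{30299}{5}\right) - 271077 = \left(16605 + \frac{30299}{5}\right) - 271077 = \frac{113324}{5} - 271077 = - \frac{1242061}{5}$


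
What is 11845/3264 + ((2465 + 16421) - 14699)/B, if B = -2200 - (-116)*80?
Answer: 1354569/320960 ≈ 4.2204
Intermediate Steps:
B = 7080 (B = -2200 - 1*(-9280) = -2200 + 9280 = 7080)
11845/3264 + ((2465 + 16421) - 14699)/B = 11845/3264 + ((2465 + 16421) - 14699)/7080 = 11845*(1/3264) + (18886 - 14699)*(1/7080) = 11845/3264 + 4187*(1/7080) = 11845/3264 + 4187/7080 = 1354569/320960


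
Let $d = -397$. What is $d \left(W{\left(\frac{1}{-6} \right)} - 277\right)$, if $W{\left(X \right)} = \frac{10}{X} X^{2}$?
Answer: $\frac{331892}{3} \approx 1.1063 \cdot 10^{5}$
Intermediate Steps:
$W{\left(X \right)} = 10 X$
$d \left(W{\left(\frac{1}{-6} \right)} - 277\right) = - 397 \left(\frac{10}{-6} - 277\right) = - 397 \left(10 \left(- \frac{1}{6}\right) - 277\right) = - 397 \left(- \frac{5}{3} - 277\right) = \left(-397\right) \left(- \frac{836}{3}\right) = \frac{331892}{3}$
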